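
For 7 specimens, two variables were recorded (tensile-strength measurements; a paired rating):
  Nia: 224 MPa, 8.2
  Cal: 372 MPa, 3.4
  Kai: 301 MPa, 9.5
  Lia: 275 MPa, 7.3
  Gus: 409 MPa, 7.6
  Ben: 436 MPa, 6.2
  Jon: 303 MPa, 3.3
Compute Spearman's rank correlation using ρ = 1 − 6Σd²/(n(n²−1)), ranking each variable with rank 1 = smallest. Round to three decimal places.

-0.429

Ranks of variable 1: 1, 5, 3, 2, 6, 7, 4
Ranks of variable 2: 6, 2, 7, 4, 5, 3, 1
d = r₁ − r₂: -5, 3, -4, -2, 1, 4, 3
d²: 25, 9, 16, 4, 1, 16, 9; Σd² = 80
ρ = 1 − 6·80/(7·48) = 1 − 480/336 = -0.429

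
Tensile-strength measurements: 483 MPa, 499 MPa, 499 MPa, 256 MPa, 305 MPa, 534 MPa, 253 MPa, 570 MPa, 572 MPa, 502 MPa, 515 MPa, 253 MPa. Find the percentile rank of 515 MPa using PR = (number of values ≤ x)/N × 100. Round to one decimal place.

75.0

N = 12.
Strictly below 515: 8. Equal to 515: 1.
PR = 9/12 × 100 = 75.0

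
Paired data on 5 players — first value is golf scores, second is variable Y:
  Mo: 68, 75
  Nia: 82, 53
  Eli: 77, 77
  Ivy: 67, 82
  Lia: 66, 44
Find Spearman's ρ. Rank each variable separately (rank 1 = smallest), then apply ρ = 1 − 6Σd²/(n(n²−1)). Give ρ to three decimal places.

0.100

Ranks of variable 1: 3, 5, 4, 2, 1
Ranks of variable 2: 3, 2, 4, 5, 1
d = r₁ − r₂: 0, 3, 0, -3, 0
d²: 0, 9, 0, 9, 0; Σd² = 18
ρ = 1 − 6·18/(5·24) = 1 − 108/120 = 0.100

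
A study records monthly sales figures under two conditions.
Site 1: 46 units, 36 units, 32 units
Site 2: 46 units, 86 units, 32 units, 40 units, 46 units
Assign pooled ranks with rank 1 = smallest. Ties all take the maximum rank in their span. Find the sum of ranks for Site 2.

28

Sorted (ascending): 32, 32, 36, 40, 46, 46, 46, 86
The 2 values of 32 occupy positions 1–2 → each gets rank 2.
The 3 values of 46 occupy positions 5–7 → each gets rank 7.
Site 2 values → pooled ranks: 46→7, 86→8, 32→2, 40→4, 46→7
Rank sum = 7 + 8 + 2 + 4 + 7 = 28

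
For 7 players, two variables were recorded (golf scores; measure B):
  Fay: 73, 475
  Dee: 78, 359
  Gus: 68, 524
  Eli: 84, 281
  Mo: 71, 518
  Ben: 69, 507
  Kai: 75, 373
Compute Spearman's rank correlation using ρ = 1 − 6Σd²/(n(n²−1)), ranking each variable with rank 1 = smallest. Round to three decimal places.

Ranks of variable 1: 4, 6, 1, 7, 3, 2, 5
Ranks of variable 2: 4, 2, 7, 1, 6, 5, 3
d = r₁ − r₂: 0, 4, -6, 6, -3, -3, 2
d²: 0, 16, 36, 36, 9, 9, 4; Σd² = 110
ρ = 1 − 6·110/(7·48) = 1 − 660/336 = -0.964

-0.964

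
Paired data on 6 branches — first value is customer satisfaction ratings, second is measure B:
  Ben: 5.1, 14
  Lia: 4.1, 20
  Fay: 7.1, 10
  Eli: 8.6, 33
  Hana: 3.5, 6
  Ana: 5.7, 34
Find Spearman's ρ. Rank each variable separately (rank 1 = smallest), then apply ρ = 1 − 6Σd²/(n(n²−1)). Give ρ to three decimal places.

0.486

Ranks of variable 1: 3, 2, 5, 6, 1, 4
Ranks of variable 2: 3, 4, 2, 5, 1, 6
d = r₁ − r₂: 0, -2, 3, 1, 0, -2
d²: 0, 4, 9, 1, 0, 4; Σd² = 18
ρ = 1 − 6·18/(6·35) = 1 − 108/210 = 0.486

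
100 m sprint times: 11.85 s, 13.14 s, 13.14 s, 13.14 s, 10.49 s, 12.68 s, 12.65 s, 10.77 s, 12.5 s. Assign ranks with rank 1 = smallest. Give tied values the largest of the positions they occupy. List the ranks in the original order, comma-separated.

3, 9, 9, 9, 1, 6, 5, 2, 4

Sorted (ascending): 10.49, 10.77, 11.85, 12.5, 12.65, 12.68, 13.14, 13.14, 13.14
The 3 values of 13.14 occupy positions 7–9 → each gets rank 9.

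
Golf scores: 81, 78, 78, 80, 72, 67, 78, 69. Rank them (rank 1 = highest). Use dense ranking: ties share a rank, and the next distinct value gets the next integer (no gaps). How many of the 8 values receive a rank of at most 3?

Sorted (descending): 81, 80, 78, 78, 78, 72, 69, 67
The 3 values of 78 share dense rank 3.
Remaining distinct values take the next consecutive integers.
Ranks ≤ 3: {1, 2, 3, 3, 3} → 5 values.

5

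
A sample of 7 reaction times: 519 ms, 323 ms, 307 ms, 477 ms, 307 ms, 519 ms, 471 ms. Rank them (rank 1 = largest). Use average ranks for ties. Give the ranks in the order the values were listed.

Sorted (descending): 519, 519, 477, 471, 323, 307, 307
The 2 values of 519 occupy positions 1–2 → average rank (1+2)/2 = 1.5.
The 2 values of 307 occupy positions 6–7 → average rank (6+7)/2 = 6.5.

1.5, 5, 6.5, 3, 6.5, 1.5, 4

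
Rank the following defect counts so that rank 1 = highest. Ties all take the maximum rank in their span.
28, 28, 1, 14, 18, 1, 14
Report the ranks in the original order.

Sorted (descending): 28, 28, 18, 14, 14, 1, 1
The 2 values of 28 occupy positions 1–2 → each gets rank 2.
The 2 values of 14 occupy positions 4–5 → each gets rank 5.
The 2 values of 1 occupy positions 6–7 → each gets rank 7.

2, 2, 7, 5, 3, 7, 5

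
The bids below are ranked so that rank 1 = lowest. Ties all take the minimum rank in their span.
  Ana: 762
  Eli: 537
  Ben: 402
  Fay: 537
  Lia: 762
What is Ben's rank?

Sorted (ascending): 402, 537, 537, 762, 762
The 2 values of 537 occupy positions 2–3 → each gets rank 2.
The 2 values of 762 occupy positions 4–5 → each gets rank 4.
Ben has value 402 → rank 1.

1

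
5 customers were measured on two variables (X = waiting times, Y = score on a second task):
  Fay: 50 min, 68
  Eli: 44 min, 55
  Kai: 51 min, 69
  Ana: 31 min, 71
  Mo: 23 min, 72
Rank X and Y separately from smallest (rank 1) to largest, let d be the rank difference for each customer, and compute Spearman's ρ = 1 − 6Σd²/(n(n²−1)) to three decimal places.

-0.600

Ranks of variable 1: 4, 3, 5, 2, 1
Ranks of variable 2: 2, 1, 3, 4, 5
d = r₁ − r₂: 2, 2, 2, -2, -4
d²: 4, 4, 4, 4, 16; Σd² = 32
ρ = 1 − 6·32/(5·24) = 1 − 192/120 = -0.600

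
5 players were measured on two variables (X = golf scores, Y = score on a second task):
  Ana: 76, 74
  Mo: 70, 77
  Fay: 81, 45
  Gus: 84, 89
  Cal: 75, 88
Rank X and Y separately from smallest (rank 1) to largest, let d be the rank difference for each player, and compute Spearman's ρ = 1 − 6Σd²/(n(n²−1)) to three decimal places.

0.100

Ranks of variable 1: 3, 1, 4, 5, 2
Ranks of variable 2: 2, 3, 1, 5, 4
d = r₁ − r₂: 1, -2, 3, 0, -2
d²: 1, 4, 9, 0, 4; Σd² = 18
ρ = 1 − 6·18/(5·24) = 1 − 108/120 = 0.100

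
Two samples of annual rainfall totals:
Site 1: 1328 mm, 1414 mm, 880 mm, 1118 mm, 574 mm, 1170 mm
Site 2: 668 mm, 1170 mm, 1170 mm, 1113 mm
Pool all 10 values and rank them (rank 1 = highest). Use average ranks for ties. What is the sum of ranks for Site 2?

24

Sorted (descending): 1414, 1328, 1170, 1170, 1170, 1118, 1113, 880, 668, 574
The 3 values of 1170 occupy positions 3–5 → average rank 4.
Site 2 values → pooled ranks: 668→9, 1170→4, 1170→4, 1113→7
Rank sum = 9 + 4 + 4 + 7 = 24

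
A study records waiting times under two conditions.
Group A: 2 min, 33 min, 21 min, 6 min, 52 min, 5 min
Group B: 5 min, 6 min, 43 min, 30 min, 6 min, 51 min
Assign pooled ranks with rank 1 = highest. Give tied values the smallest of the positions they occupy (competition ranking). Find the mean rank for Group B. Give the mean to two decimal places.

5.67

Sorted (descending): 52, 51, 43, 33, 30, 21, 6, 6, 6, 5, 5, 2
The 3 values of 6 occupy positions 7–9 → each gets rank 7.
The 2 values of 5 occupy positions 10–11 → each gets rank 10.
Group B values → pooled ranks: 5→10, 6→7, 43→3, 30→5, 6→7, 51→2
Mean rank = (10 + 7 + 3 + 5 + 7 + 2) / 6 = 5.67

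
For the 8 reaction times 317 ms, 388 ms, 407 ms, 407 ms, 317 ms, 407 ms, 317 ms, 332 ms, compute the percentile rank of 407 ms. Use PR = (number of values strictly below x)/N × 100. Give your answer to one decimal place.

62.5

N = 8.
Strictly below 407: 5. Equal to 407: 3.
PR = 5/8 × 100 = 62.5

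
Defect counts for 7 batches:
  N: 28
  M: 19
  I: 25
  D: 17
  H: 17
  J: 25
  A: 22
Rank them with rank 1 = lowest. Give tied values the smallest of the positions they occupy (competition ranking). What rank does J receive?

Sorted (ascending): 17, 17, 19, 22, 25, 25, 28
The 2 values of 17 occupy positions 1–2 → each gets rank 1.
The 2 values of 25 occupy positions 5–6 → each gets rank 5.
J has value 25 → rank 5.

5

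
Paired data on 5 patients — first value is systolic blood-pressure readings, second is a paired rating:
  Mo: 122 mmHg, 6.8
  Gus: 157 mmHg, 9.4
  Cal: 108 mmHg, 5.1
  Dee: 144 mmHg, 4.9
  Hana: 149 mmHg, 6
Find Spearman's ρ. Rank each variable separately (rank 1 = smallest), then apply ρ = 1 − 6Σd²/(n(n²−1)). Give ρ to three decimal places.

0.500

Ranks of variable 1: 2, 5, 1, 3, 4
Ranks of variable 2: 4, 5, 2, 1, 3
d = r₁ − r₂: -2, 0, -1, 2, 1
d²: 4, 0, 1, 4, 1; Σd² = 10
ρ = 1 − 6·10/(5·24) = 1 − 60/120 = 0.500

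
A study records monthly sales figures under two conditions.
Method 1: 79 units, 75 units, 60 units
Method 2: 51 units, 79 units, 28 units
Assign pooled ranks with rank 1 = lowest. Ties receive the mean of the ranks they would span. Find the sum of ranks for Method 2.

8.5

Sorted (ascending): 28, 51, 60, 75, 79, 79
The 2 values of 79 occupy positions 5–6 → average rank (5+6)/2 = 5.5.
Method 2 values → pooled ranks: 51→2, 79→5.5, 28→1
Rank sum = 2 + 5.5 + 1 = 8.5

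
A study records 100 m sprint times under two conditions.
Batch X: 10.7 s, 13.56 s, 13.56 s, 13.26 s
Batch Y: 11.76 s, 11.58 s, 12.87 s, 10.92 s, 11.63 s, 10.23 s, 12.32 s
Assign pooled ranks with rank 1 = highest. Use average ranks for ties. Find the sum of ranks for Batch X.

16

Sorted (descending): 13.56, 13.56, 13.26, 12.87, 12.32, 11.76, 11.63, 11.58, 10.92, 10.7, 10.23
The 2 values of 13.56 occupy positions 1–2 → average rank (1+2)/2 = 1.5.
Batch X values → pooled ranks: 10.7→10, 13.56→1.5, 13.56→1.5, 13.26→3
Rank sum = 10 + 1.5 + 1.5 + 3 = 16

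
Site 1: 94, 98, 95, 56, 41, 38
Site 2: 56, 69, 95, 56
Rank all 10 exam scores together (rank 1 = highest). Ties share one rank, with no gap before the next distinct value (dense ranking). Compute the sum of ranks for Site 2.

16

Sorted (descending): 98, 95, 95, 94, 69, 56, 56, 56, 41, 38
The 2 values of 95 share dense rank 2.
The 3 values of 56 share dense rank 5.
Remaining distinct values take the next consecutive integers.
Site 2 values → pooled ranks: 56→5, 69→4, 95→2, 56→5
Rank sum = 5 + 4 + 2 + 5 = 16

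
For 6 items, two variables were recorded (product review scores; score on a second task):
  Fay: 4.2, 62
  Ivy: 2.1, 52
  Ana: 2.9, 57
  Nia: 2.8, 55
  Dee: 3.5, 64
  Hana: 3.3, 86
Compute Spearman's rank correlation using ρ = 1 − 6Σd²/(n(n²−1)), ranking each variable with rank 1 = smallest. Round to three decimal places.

0.771

Ranks of variable 1: 6, 1, 3, 2, 5, 4
Ranks of variable 2: 4, 1, 3, 2, 5, 6
d = r₁ − r₂: 2, 0, 0, 0, 0, -2
d²: 4, 0, 0, 0, 0, 4; Σd² = 8
ρ = 1 − 6·8/(6·35) = 1 − 48/210 = 0.771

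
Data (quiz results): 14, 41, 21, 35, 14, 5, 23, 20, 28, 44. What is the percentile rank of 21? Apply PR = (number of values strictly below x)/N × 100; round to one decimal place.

N = 10.
Strictly below 21: 4. Equal to 21: 1.
PR = 4/10 × 100 = 40.0

40.0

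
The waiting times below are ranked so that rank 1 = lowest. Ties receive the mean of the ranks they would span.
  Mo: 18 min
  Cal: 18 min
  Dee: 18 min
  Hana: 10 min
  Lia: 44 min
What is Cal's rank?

3

Sorted (ascending): 10, 18, 18, 18, 44
The 3 values of 18 occupy positions 2–4 → average rank 3.
Cal has value 18 min → rank 3.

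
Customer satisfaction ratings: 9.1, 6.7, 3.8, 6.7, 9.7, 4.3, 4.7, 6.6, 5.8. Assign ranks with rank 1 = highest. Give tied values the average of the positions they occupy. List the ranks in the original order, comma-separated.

Sorted (descending): 9.7, 9.1, 6.7, 6.7, 6.6, 5.8, 4.7, 4.3, 3.8
The 2 values of 6.7 occupy positions 3–4 → average rank (3+4)/2 = 3.5.

2, 3.5, 9, 3.5, 1, 8, 7, 5, 6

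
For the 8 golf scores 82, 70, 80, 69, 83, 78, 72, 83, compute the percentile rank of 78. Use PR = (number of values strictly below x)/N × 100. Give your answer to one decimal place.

37.5

N = 8.
Strictly below 78: 3. Equal to 78: 1.
PR = 3/8 × 100 = 37.5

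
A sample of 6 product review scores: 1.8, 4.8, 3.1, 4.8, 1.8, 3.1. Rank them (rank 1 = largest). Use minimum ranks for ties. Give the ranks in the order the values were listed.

Sorted (descending): 4.8, 4.8, 3.1, 3.1, 1.8, 1.8
The 2 values of 4.8 occupy positions 1–2 → each gets rank 1.
The 2 values of 3.1 occupy positions 3–4 → each gets rank 3.
The 2 values of 1.8 occupy positions 5–6 → each gets rank 5.

5, 1, 3, 1, 5, 3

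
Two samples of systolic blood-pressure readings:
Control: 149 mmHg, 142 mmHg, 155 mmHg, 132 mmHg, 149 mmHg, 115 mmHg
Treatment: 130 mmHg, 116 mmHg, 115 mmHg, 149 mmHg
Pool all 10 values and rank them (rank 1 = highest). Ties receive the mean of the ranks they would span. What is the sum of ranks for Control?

27.5

Sorted (descending): 155, 149, 149, 149, 142, 132, 130, 116, 115, 115
The 3 values of 149 occupy positions 2–4 → average rank 3.
The 2 values of 115 occupy positions 9–10 → average rank (9+10)/2 = 9.5.
Control values → pooled ranks: 149→3, 142→5, 155→1, 132→6, 149→3, 115→9.5
Rank sum = 3 + 5 + 1 + 6 + 3 + 9.5 = 27.5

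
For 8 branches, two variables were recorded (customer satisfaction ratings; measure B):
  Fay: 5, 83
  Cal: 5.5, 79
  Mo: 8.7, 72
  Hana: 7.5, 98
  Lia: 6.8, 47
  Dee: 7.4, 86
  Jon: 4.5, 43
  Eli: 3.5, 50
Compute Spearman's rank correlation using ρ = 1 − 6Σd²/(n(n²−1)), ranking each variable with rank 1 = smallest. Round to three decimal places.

Ranks of variable 1: 3, 4, 8, 7, 5, 6, 2, 1
Ranks of variable 2: 6, 5, 4, 8, 2, 7, 1, 3
d = r₁ − r₂: -3, -1, 4, -1, 3, -1, 1, -2
d²: 9, 1, 16, 1, 9, 1, 1, 4; Σd² = 42
ρ = 1 − 6·42/(8·63) = 1 − 252/504 = 0.500

0.500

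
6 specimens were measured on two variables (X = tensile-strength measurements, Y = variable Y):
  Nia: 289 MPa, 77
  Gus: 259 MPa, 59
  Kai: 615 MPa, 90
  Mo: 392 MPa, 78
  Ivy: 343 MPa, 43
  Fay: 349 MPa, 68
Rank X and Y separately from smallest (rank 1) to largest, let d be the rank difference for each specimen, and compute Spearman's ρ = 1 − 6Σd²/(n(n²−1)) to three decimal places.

Ranks of variable 1: 2, 1, 6, 5, 3, 4
Ranks of variable 2: 4, 2, 6, 5, 1, 3
d = r₁ − r₂: -2, -1, 0, 0, 2, 1
d²: 4, 1, 0, 0, 4, 1; Σd² = 10
ρ = 1 − 6·10/(6·35) = 1 − 60/210 = 0.714

0.714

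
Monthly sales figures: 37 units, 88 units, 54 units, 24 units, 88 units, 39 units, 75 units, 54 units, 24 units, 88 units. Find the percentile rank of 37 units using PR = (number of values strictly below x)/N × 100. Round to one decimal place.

N = 10.
Strictly below 37: 2. Equal to 37: 1.
PR = 2/10 × 100 = 20.0

20.0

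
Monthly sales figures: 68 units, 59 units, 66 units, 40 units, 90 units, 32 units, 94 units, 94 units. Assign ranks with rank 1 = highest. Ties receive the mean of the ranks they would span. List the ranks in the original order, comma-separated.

4, 6, 5, 7, 3, 8, 1.5, 1.5

Sorted (descending): 94, 94, 90, 68, 66, 59, 40, 32
The 2 values of 94 occupy positions 1–2 → average rank (1+2)/2 = 1.5.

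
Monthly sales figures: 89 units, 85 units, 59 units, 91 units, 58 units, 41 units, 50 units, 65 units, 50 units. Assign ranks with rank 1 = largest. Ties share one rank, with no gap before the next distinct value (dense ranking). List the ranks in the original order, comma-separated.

2, 3, 5, 1, 6, 8, 7, 4, 7

Sorted (descending): 91, 89, 85, 65, 59, 58, 50, 50, 41
The 2 values of 50 share dense rank 7.
Remaining distinct values take the next consecutive integers.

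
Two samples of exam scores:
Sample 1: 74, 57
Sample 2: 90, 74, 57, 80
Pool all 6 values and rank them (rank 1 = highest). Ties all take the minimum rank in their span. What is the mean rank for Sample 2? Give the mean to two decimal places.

2.75

Sorted (descending): 90, 80, 74, 74, 57, 57
The 2 values of 74 occupy positions 3–4 → each gets rank 3.
The 2 values of 57 occupy positions 5–6 → each gets rank 5.
Sample 2 values → pooled ranks: 90→1, 74→3, 57→5, 80→2
Mean rank = (1 + 3 + 5 + 2) / 4 = 2.75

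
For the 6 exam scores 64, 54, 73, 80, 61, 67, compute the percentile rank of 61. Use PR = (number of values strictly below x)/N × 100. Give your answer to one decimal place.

16.7

N = 6.
Strictly below 61: 1. Equal to 61: 1.
PR = 1/6 × 100 = 16.7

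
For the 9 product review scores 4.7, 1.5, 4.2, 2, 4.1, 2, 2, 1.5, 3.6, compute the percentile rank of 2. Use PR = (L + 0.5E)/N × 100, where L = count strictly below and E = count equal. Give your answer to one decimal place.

38.9

N = 9.
Strictly below 2: 2. Equal to 2: 3.
PR = (2 + 0.5·3)/9 × 100 = 38.9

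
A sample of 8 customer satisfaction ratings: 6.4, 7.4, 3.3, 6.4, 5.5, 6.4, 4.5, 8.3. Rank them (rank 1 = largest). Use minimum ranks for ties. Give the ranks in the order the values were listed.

3, 2, 8, 3, 6, 3, 7, 1

Sorted (descending): 8.3, 7.4, 6.4, 6.4, 6.4, 5.5, 4.5, 3.3
The 3 values of 6.4 occupy positions 3–5 → each gets rank 3.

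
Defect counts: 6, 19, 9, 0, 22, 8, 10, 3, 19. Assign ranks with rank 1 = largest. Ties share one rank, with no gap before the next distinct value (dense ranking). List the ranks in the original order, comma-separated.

Sorted (descending): 22, 19, 19, 10, 9, 8, 6, 3, 0
The 2 values of 19 share dense rank 2.
Remaining distinct values take the next consecutive integers.

6, 2, 4, 8, 1, 5, 3, 7, 2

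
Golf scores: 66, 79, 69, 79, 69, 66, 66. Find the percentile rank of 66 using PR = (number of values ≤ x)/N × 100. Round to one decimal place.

42.9

N = 7.
Strictly below 66: 0. Equal to 66: 3.
PR = 3/7 × 100 = 42.9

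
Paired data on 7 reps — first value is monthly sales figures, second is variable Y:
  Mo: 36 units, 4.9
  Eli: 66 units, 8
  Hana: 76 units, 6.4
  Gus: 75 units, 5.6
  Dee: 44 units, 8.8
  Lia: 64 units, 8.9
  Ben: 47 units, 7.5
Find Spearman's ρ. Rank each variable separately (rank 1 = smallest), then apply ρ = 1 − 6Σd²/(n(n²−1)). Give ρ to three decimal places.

Ranks of variable 1: 1, 5, 7, 6, 2, 4, 3
Ranks of variable 2: 1, 5, 3, 2, 6, 7, 4
d = r₁ − r₂: 0, 0, 4, 4, -4, -3, -1
d²: 0, 0, 16, 16, 16, 9, 1; Σd² = 58
ρ = 1 − 6·58/(7·48) = 1 − 348/336 = -0.036

-0.036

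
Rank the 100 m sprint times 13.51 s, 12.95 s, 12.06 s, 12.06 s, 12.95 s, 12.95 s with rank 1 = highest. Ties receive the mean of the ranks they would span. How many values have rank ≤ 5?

Sorted (descending): 13.51, 12.95, 12.95, 12.95, 12.06, 12.06
The 3 values of 12.95 occupy positions 2–4 → average rank 3.
The 2 values of 12.06 occupy positions 5–6 → average rank (5+6)/2 = 5.5.
Ranks ≤ 5: {1, 3, 3, 3} → 4 values.

4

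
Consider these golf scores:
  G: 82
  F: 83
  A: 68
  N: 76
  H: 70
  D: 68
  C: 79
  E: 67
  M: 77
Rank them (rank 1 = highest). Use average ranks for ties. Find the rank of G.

2

Sorted (descending): 83, 82, 79, 77, 76, 70, 68, 68, 67
The 2 values of 68 occupy positions 7–8 → average rank (7+8)/2 = 7.5.
G has value 82 → rank 2.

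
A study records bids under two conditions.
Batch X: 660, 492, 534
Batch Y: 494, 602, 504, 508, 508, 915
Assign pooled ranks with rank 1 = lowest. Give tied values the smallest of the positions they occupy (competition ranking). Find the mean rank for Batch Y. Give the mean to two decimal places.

Sorted (ascending): 492, 494, 504, 508, 508, 534, 602, 660, 915
The 2 values of 508 occupy positions 4–5 → each gets rank 4.
Batch Y values → pooled ranks: 494→2, 602→7, 504→3, 508→4, 508→4, 915→9
Mean rank = (2 + 7 + 3 + 4 + 4 + 9) / 6 = 4.83

4.83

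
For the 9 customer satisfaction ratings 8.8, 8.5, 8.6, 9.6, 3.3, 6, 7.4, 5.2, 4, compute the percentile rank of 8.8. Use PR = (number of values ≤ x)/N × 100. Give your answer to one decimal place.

88.9

N = 9.
Strictly below 8.8: 7. Equal to 8.8: 1.
PR = 8/9 × 100 = 88.9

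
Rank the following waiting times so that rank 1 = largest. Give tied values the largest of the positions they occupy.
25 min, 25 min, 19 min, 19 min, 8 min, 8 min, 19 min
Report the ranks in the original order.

2, 2, 5, 5, 7, 7, 5

Sorted (descending): 25, 25, 19, 19, 19, 8, 8
The 2 values of 25 occupy positions 1–2 → each gets rank 2.
The 3 values of 19 occupy positions 3–5 → each gets rank 5.
The 2 values of 8 occupy positions 6–7 → each gets rank 7.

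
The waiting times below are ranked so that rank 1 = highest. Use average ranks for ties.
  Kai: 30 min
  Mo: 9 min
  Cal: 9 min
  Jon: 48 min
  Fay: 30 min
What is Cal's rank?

4.5

Sorted (descending): 48, 30, 30, 9, 9
The 2 values of 30 occupy positions 2–3 → average rank (2+3)/2 = 2.5.
The 2 values of 9 occupy positions 4–5 → average rank (4+5)/2 = 4.5.
Cal has value 9 min → rank 4.5.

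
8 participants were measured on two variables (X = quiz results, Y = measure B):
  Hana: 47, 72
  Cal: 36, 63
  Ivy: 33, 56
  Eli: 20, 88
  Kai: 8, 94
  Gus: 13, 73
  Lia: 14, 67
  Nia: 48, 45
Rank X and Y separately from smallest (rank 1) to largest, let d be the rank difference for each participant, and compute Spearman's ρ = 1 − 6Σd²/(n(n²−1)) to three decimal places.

-0.738

Ranks of variable 1: 7, 6, 5, 4, 1, 2, 3, 8
Ranks of variable 2: 5, 3, 2, 7, 8, 6, 4, 1
d = r₁ − r₂: 2, 3, 3, -3, -7, -4, -1, 7
d²: 4, 9, 9, 9, 49, 16, 1, 49; Σd² = 146
ρ = 1 − 6·146/(8·63) = 1 − 876/504 = -0.738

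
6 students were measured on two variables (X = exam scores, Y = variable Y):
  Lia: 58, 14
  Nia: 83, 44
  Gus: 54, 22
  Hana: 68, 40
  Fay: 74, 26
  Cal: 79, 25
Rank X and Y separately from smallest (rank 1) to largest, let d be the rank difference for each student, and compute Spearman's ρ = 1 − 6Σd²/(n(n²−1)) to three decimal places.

0.714

Ranks of variable 1: 2, 6, 1, 3, 4, 5
Ranks of variable 2: 1, 6, 2, 5, 4, 3
d = r₁ − r₂: 1, 0, -1, -2, 0, 2
d²: 1, 0, 1, 4, 0, 4; Σd² = 10
ρ = 1 − 6·10/(6·35) = 1 − 60/210 = 0.714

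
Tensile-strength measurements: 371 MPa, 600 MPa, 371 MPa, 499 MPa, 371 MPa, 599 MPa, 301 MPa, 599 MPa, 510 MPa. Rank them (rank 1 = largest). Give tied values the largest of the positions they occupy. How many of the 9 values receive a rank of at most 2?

Sorted (descending): 600, 599, 599, 510, 499, 371, 371, 371, 301
The 2 values of 599 occupy positions 2–3 → each gets rank 3.
The 3 values of 371 occupy positions 6–8 → each gets rank 8.
Ranks ≤ 2: {1} → 1 value.

1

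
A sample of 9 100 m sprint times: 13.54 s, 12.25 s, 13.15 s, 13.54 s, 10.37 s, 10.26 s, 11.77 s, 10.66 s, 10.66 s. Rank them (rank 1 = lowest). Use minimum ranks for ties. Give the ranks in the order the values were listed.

8, 6, 7, 8, 2, 1, 5, 3, 3

Sorted (ascending): 10.26, 10.37, 10.66, 10.66, 11.77, 12.25, 13.15, 13.54, 13.54
The 2 values of 10.66 occupy positions 3–4 → each gets rank 3.
The 2 values of 13.54 occupy positions 8–9 → each gets rank 8.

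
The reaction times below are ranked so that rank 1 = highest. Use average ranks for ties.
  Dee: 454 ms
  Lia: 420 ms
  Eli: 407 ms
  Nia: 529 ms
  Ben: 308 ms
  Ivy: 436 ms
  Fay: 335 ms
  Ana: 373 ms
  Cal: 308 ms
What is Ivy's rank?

3

Sorted (descending): 529, 454, 436, 420, 407, 373, 335, 308, 308
The 2 values of 308 occupy positions 8–9 → average rank (8+9)/2 = 8.5.
Ivy has value 436 ms → rank 3.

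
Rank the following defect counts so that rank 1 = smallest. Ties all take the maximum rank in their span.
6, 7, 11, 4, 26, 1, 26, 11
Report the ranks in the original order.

3, 4, 6, 2, 8, 1, 8, 6

Sorted (ascending): 1, 4, 6, 7, 11, 11, 26, 26
The 2 values of 11 occupy positions 5–6 → each gets rank 6.
The 2 values of 26 occupy positions 7–8 → each gets rank 8.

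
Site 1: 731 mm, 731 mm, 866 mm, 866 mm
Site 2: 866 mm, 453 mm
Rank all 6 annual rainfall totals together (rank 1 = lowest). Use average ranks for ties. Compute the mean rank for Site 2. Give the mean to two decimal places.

Sorted (ascending): 453, 731, 731, 866, 866, 866
The 2 values of 731 occupy positions 2–3 → average rank (2+3)/2 = 2.5.
The 3 values of 866 occupy positions 4–6 → average rank 5.
Site 2 values → pooled ranks: 866→5, 453→1
Mean rank = (5 + 1) / 2 = 3.00

3.00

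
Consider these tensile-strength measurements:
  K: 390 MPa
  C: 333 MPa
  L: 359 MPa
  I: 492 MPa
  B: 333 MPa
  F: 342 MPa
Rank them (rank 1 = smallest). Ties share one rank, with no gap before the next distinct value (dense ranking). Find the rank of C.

1

Sorted (ascending): 333, 333, 342, 359, 390, 492
The 2 values of 333 share dense rank 1.
Remaining distinct values take the next consecutive integers.
C has value 333 MPa → rank 1.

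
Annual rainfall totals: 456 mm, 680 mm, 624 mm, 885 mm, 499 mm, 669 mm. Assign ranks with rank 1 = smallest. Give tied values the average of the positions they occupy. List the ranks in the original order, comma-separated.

1, 5, 3, 6, 2, 4

Sorted (ascending): 456, 499, 624, 669, 680, 885
No ties — each value takes its position as its rank.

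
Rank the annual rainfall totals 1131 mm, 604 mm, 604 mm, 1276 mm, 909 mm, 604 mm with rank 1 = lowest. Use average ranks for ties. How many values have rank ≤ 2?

Sorted (ascending): 604, 604, 604, 909, 1131, 1276
The 3 values of 604 occupy positions 1–3 → average rank 2.
Ranks ≤ 2: {2, 2, 2} → 3 values.

3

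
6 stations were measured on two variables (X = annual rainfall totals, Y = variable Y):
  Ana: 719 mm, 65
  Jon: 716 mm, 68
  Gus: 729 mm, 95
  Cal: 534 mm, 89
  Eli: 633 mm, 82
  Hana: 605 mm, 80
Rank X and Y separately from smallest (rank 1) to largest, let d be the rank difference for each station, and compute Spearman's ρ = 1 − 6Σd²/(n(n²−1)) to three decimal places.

-0.086

Ranks of variable 1: 5, 4, 6, 1, 3, 2
Ranks of variable 2: 1, 2, 6, 5, 4, 3
d = r₁ − r₂: 4, 2, 0, -4, -1, -1
d²: 16, 4, 0, 16, 1, 1; Σd² = 38
ρ = 1 − 6·38/(6·35) = 1 − 228/210 = -0.086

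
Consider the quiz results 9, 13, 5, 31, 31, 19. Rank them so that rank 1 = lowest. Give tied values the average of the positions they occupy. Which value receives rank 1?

Sorted (ascending): 5, 9, 13, 19, 31, 31
The 2 values of 31 occupy positions 5–6 → average rank (5+6)/2 = 5.5.
Rank 1 → value 5.

5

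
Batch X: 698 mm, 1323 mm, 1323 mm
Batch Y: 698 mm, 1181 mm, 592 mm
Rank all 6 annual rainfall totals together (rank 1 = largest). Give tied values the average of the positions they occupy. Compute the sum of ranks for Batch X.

Sorted (descending): 1323, 1323, 1181, 698, 698, 592
The 2 values of 1323 occupy positions 1–2 → average rank (1+2)/2 = 1.5.
The 2 values of 698 occupy positions 4–5 → average rank (4+5)/2 = 4.5.
Batch X values → pooled ranks: 698→4.5, 1323→1.5, 1323→1.5
Rank sum = 4.5 + 1.5 + 1.5 = 7.5

7.5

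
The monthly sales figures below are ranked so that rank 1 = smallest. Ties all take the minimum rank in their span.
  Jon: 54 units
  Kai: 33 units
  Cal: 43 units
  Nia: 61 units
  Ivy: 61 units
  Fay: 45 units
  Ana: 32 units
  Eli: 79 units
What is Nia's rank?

6

Sorted (ascending): 32, 33, 43, 45, 54, 61, 61, 79
The 2 values of 61 occupy positions 6–7 → each gets rank 6.
Nia has value 61 units → rank 6.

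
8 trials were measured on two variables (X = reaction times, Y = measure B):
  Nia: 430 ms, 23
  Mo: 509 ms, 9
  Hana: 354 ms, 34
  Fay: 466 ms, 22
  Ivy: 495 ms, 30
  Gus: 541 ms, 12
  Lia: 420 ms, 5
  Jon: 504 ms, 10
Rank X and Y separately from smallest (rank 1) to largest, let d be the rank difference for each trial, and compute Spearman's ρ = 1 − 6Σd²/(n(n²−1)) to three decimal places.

Ranks of variable 1: 3, 7, 1, 4, 5, 8, 2, 6
Ranks of variable 2: 6, 2, 8, 5, 7, 4, 1, 3
d = r₁ − r₂: -3, 5, -7, -1, -2, 4, 1, 3
d²: 9, 25, 49, 1, 4, 16, 1, 9; Σd² = 114
ρ = 1 − 6·114/(8·63) = 1 − 684/504 = -0.357

-0.357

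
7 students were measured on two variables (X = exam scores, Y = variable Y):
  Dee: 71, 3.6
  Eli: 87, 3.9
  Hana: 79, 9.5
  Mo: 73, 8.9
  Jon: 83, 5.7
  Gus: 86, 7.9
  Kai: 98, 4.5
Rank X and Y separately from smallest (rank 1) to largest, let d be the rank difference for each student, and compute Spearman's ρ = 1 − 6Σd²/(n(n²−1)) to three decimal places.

-0.143

Ranks of variable 1: 1, 6, 3, 2, 4, 5, 7
Ranks of variable 2: 1, 2, 7, 6, 4, 5, 3
d = r₁ − r₂: 0, 4, -4, -4, 0, 0, 4
d²: 0, 16, 16, 16, 0, 0, 16; Σd² = 64
ρ = 1 − 6·64/(7·48) = 1 − 384/336 = -0.143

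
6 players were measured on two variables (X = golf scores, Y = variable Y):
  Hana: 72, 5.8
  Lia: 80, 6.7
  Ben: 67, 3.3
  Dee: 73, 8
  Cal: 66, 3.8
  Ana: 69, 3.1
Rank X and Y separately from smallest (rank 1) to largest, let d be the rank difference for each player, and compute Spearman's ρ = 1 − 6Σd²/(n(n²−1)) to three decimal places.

0.714

Ranks of variable 1: 4, 6, 2, 5, 1, 3
Ranks of variable 2: 4, 5, 2, 6, 3, 1
d = r₁ − r₂: 0, 1, 0, -1, -2, 2
d²: 0, 1, 0, 1, 4, 4; Σd² = 10
ρ = 1 − 6·10/(6·35) = 1 − 60/210 = 0.714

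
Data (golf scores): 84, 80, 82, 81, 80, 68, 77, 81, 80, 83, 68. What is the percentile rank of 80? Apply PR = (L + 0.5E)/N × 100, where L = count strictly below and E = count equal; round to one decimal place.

40.9

N = 11.
Strictly below 80: 3. Equal to 80: 3.
PR = (3 + 0.5·3)/11 × 100 = 40.9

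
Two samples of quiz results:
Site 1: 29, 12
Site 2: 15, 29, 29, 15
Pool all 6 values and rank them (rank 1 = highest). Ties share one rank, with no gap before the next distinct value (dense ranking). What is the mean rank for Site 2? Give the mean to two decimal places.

Sorted (descending): 29, 29, 29, 15, 15, 12
The 3 values of 29 share dense rank 1.
The 2 values of 15 share dense rank 2.
Remaining distinct values take the next consecutive integers.
Site 2 values → pooled ranks: 15→2, 29→1, 29→1, 15→2
Mean rank = (2 + 1 + 1 + 2) / 4 = 1.50

1.50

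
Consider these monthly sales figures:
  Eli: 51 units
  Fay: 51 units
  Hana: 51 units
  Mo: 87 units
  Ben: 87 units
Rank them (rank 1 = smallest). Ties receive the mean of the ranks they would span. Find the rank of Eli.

Sorted (ascending): 51, 51, 51, 87, 87
The 3 values of 51 occupy positions 1–3 → average rank 2.
The 2 values of 87 occupy positions 4–5 → average rank (4+5)/2 = 4.5.
Eli has value 51 units → rank 2.

2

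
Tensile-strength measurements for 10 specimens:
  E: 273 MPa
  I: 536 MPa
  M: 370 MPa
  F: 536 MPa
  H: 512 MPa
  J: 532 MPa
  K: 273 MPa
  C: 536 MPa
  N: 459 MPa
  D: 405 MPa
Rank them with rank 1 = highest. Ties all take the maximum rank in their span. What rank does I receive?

Sorted (descending): 536, 536, 536, 532, 512, 459, 405, 370, 273, 273
The 3 values of 536 occupy positions 1–3 → each gets rank 3.
The 2 values of 273 occupy positions 9–10 → each gets rank 10.
I has value 536 MPa → rank 3.

3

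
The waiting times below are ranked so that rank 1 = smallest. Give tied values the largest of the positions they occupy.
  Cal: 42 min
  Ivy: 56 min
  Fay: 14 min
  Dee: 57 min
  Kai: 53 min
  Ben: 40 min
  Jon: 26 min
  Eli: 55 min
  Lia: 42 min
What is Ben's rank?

Sorted (ascending): 14, 26, 40, 42, 42, 53, 55, 56, 57
The 2 values of 42 occupy positions 4–5 → each gets rank 5.
Ben has value 40 min → rank 3.

3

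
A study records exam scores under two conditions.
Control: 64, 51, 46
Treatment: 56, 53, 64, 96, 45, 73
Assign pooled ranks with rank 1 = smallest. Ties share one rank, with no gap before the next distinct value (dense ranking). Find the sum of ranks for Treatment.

31

Sorted (ascending): 45, 46, 51, 53, 56, 64, 64, 73, 96
The 2 values of 64 share dense rank 6.
Remaining distinct values take the next consecutive integers.
Treatment values → pooled ranks: 56→5, 53→4, 64→6, 96→8, 45→1, 73→7
Rank sum = 5 + 4 + 6 + 8 + 1 + 7 = 31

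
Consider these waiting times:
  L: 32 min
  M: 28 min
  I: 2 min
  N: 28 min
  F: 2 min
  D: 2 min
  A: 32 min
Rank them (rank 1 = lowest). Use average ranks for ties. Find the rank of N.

Sorted (ascending): 2, 2, 2, 28, 28, 32, 32
The 3 values of 2 occupy positions 1–3 → average rank 2.
The 2 values of 28 occupy positions 4–5 → average rank (4+5)/2 = 4.5.
The 2 values of 32 occupy positions 6–7 → average rank (6+7)/2 = 6.5.
N has value 28 min → rank 4.5.

4.5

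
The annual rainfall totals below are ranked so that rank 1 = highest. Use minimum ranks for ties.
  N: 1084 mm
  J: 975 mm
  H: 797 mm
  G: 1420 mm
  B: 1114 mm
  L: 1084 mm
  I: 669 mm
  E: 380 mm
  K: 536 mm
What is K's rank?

8

Sorted (descending): 1420, 1114, 1084, 1084, 975, 797, 669, 536, 380
The 2 values of 1084 occupy positions 3–4 → each gets rank 3.
K has value 536 mm → rank 8.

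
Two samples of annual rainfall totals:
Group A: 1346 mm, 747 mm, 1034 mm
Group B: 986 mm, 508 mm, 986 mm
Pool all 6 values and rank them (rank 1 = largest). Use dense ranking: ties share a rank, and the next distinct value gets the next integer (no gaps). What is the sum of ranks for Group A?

7

Sorted (descending): 1346, 1034, 986, 986, 747, 508
The 2 values of 986 share dense rank 3.
Remaining distinct values take the next consecutive integers.
Group A values → pooled ranks: 1346→1, 747→4, 1034→2
Rank sum = 1 + 4 + 2 = 7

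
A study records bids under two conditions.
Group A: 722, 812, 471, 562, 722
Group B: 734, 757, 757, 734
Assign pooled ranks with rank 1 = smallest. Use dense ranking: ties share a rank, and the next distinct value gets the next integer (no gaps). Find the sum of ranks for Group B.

18

Sorted (ascending): 471, 562, 722, 722, 734, 734, 757, 757, 812
The 2 values of 722 share dense rank 3.
The 2 values of 734 share dense rank 4.
The 2 values of 757 share dense rank 5.
Remaining distinct values take the next consecutive integers.
Group B values → pooled ranks: 734→4, 757→5, 757→5, 734→4
Rank sum = 4 + 5 + 5 + 4 = 18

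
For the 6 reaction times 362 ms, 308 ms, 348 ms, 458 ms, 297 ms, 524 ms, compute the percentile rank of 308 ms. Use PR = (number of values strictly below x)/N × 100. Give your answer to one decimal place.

16.7

N = 6.
Strictly below 308: 1. Equal to 308: 1.
PR = 1/6 × 100 = 16.7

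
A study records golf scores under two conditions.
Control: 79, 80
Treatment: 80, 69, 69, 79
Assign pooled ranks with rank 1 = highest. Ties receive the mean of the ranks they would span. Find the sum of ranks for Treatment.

Sorted (descending): 80, 80, 79, 79, 69, 69
The 2 values of 80 occupy positions 1–2 → average rank (1+2)/2 = 1.5.
The 2 values of 79 occupy positions 3–4 → average rank (3+4)/2 = 3.5.
The 2 values of 69 occupy positions 5–6 → average rank (5+6)/2 = 5.5.
Treatment values → pooled ranks: 80→1.5, 69→5.5, 69→5.5, 79→3.5
Rank sum = 1.5 + 5.5 + 5.5 + 3.5 = 16

16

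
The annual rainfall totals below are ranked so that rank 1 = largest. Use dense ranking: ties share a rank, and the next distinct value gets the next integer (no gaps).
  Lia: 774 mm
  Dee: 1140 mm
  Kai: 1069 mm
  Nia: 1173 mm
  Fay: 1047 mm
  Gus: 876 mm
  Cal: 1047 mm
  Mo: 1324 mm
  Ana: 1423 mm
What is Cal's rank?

Sorted (descending): 1423, 1324, 1173, 1140, 1069, 1047, 1047, 876, 774
The 2 values of 1047 share dense rank 6.
Remaining distinct values take the next consecutive integers.
Cal has value 1047 mm → rank 6.

6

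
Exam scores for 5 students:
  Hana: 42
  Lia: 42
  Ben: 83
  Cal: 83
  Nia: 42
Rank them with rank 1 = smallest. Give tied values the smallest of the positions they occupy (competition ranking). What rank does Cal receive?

4

Sorted (ascending): 42, 42, 42, 83, 83
The 3 values of 42 occupy positions 1–3 → each gets rank 1.
The 2 values of 83 occupy positions 4–5 → each gets rank 4.
Cal has value 83 → rank 4.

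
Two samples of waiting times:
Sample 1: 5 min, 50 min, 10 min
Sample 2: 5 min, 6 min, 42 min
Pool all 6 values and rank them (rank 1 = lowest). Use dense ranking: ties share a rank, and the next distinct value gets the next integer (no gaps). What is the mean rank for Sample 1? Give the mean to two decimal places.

Sorted (ascending): 5, 5, 6, 10, 42, 50
The 2 values of 5 share dense rank 1.
Remaining distinct values take the next consecutive integers.
Sample 1 values → pooled ranks: 5→1, 50→5, 10→3
Mean rank = (1 + 5 + 3) / 3 = 3.00

3.00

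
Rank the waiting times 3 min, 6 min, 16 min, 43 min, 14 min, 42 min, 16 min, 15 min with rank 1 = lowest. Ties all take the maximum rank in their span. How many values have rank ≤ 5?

4

Sorted (ascending): 3, 6, 14, 15, 16, 16, 42, 43
The 2 values of 16 occupy positions 5–6 → each gets rank 6.
Ranks ≤ 5: {1, 2, 3, 4} → 4 values.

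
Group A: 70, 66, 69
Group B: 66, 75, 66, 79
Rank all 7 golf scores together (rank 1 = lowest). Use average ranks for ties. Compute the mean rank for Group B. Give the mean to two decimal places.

4.25

Sorted (ascending): 66, 66, 66, 69, 70, 75, 79
The 3 values of 66 occupy positions 1–3 → average rank 2.
Group B values → pooled ranks: 66→2, 75→6, 66→2, 79→7
Mean rank = (2 + 6 + 2 + 7) / 4 = 4.25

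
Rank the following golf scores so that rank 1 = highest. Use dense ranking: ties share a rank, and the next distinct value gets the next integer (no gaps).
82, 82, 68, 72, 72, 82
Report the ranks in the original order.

Sorted (descending): 82, 82, 82, 72, 72, 68
The 3 values of 82 share dense rank 1.
The 2 values of 72 share dense rank 2.
Remaining distinct values take the next consecutive integers.

1, 1, 3, 2, 2, 1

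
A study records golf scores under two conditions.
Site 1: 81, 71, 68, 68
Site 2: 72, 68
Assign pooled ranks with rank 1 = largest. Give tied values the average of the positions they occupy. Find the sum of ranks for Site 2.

Sorted (descending): 81, 72, 71, 68, 68, 68
The 3 values of 68 occupy positions 4–6 → average rank 5.
Site 2 values → pooled ranks: 72→2, 68→5
Rank sum = 2 + 5 = 7

7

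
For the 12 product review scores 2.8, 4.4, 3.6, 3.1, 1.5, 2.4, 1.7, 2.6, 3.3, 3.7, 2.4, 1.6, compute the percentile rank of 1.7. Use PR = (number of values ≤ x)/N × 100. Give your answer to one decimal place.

25.0

N = 12.
Strictly below 1.7: 2. Equal to 1.7: 1.
PR = 3/12 × 100 = 25.0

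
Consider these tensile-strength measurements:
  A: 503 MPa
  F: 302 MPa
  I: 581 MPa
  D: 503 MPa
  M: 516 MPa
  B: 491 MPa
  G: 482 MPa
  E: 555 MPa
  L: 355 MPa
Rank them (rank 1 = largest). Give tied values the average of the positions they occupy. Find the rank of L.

Sorted (descending): 581, 555, 516, 503, 503, 491, 482, 355, 302
The 2 values of 503 occupy positions 4–5 → average rank (4+5)/2 = 4.5.
L has value 355 MPa → rank 8.

8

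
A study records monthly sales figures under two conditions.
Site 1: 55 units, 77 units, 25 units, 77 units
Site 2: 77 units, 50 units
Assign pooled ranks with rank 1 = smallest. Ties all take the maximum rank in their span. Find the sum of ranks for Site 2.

8

Sorted (ascending): 25, 50, 55, 77, 77, 77
The 3 values of 77 occupy positions 4–6 → each gets rank 6.
Site 2 values → pooled ranks: 77→6, 50→2
Rank sum = 6 + 2 = 8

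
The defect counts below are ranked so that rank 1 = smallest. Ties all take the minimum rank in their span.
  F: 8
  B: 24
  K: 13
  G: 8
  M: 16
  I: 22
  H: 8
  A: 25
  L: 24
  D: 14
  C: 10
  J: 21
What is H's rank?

1

Sorted (ascending): 8, 8, 8, 10, 13, 14, 16, 21, 22, 24, 24, 25
The 3 values of 8 occupy positions 1–3 → each gets rank 1.
The 2 values of 24 occupy positions 10–11 → each gets rank 10.
H has value 8 → rank 1.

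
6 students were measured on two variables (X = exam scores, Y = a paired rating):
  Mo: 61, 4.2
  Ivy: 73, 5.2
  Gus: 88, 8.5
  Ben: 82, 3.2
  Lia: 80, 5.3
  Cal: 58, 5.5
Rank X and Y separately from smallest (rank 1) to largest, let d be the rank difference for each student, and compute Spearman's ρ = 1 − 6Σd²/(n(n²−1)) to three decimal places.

Ranks of variable 1: 2, 3, 6, 5, 4, 1
Ranks of variable 2: 2, 3, 6, 1, 4, 5
d = r₁ − r₂: 0, 0, 0, 4, 0, -4
d²: 0, 0, 0, 16, 0, 16; Σd² = 32
ρ = 1 − 6·32/(6·35) = 1 − 192/210 = 0.086

0.086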